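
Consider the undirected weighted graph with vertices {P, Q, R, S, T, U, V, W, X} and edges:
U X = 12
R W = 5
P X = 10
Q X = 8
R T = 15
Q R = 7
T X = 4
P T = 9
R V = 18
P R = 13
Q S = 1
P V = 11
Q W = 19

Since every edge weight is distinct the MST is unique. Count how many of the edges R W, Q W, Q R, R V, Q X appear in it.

3

Sort edges by weight, then run Kruskal:
Q S (1): add — endpoints in different components.
T X (4): add — endpoints in different components.
R W (5): add — endpoints in different components.
Q R (7): add — endpoints in different components.
Q X (8): add — endpoints in different components.
P T (9): add — endpoints in different components.
P X (10): skip — P and X already connected.
P V (11): add — endpoints in different components.
U X (12): add — endpoints in different components.
MST edge set: {Q S, T X, R W, Q R, Q X, P T, P V, U X}.
Of the listed edges, {R W, Q R, Q X} are in the MST → 3.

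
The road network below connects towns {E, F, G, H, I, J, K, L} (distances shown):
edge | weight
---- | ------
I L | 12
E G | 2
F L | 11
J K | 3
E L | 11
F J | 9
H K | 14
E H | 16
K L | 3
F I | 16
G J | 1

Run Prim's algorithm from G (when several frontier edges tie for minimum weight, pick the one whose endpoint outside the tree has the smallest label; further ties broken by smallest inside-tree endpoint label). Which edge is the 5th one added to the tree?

Prim's algorithm from G:
Step 1: cheapest edge leaving the tree is G J (1); add J.
Step 2: cheapest edge leaving the tree is E G (2); add E.
Step 3: cheapest edge leaving the tree is J K (3); add K.
Step 4: cheapest edge leaving the tree is K L (3); add L.
Step 5: cheapest edge leaving the tree is F J (9); add F.
Step 6: cheapest edge leaving the tree is I L (12); add I.
Step 7: cheapest edge leaving the tree is H K (14); add H.
The 5th edge added is F J.

F-J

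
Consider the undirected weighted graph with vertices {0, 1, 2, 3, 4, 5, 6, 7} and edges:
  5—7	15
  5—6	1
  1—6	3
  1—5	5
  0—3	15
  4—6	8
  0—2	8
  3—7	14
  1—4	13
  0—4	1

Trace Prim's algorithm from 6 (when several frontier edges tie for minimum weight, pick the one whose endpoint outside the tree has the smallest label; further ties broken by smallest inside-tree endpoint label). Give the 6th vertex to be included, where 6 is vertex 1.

Grow the tree from 6 using Prim:
Step 1: cheapest edge leaving the tree is 5—6 (1); add 5.
Step 2: cheapest edge leaving the tree is 1—6 (3); add 1.
Step 3: cheapest edge leaving the tree is 4—6 (8); add 4.
Step 4: cheapest edge leaving the tree is 0—4 (1); add 0.
Step 5: cheapest edge leaving the tree is 0—2 (8); add 2.
Step 6: cheapest edge leaving the tree is 0—3 (15); add 3.
Step 7: cheapest edge leaving the tree is 3—7 (14); add 7.
Vertex order: 6, 5, 1, 4, 0, 2, 3, 7. The 6th vertex is 2.

2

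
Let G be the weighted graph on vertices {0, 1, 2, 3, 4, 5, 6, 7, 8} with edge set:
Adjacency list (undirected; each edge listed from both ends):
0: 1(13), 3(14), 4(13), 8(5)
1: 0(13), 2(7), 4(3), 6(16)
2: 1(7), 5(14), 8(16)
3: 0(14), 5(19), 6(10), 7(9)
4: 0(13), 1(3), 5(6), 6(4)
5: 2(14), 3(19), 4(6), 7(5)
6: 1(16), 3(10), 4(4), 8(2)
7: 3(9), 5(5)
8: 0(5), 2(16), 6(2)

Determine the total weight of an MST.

Kruskal: consider edges lightest-first.
6–8 (2): add — endpoints in different components.
1–4 (3): add — endpoints in different components.
4–6 (4): add — endpoints in different components.
0–8 (5): add — endpoints in different components.
5–7 (5): add — endpoints in different components.
4–5 (6): add — endpoints in different components.
1–2 (7): add — endpoints in different components.
3–7 (9): add — endpoints in different components.
MST edges: 6–8, 1–4, 4–6, 0–8, 5–7, 4–5, 1–2, 3–7; total weight 2+3+4+5+5+6+7+9 = 41.

41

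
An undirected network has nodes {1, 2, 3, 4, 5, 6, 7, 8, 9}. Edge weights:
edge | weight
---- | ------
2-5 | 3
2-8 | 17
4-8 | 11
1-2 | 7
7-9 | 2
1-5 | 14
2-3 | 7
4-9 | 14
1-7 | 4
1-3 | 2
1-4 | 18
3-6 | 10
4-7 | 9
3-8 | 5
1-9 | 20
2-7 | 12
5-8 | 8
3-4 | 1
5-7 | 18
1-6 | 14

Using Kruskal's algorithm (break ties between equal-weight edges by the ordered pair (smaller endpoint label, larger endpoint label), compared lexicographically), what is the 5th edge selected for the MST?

1-7

Kruskal: consider edges lightest-first.
3-4 (1): add — endpoints in different components.
1-3 (2): add — endpoints in different components.
7-9 (2): add — endpoints in different components.
2-5 (3): add — endpoints in different components.
1-7 (4): add — endpoints in different components.
3-8 (5): add — endpoints in different components.
1-2 (7): add — endpoints in different components.
2-3 (7): skip — 2 and 3 already connected.
5-8 (8): skip — 5 and 8 already connected.
4-7 (9): skip — 4 and 7 already connected.
3-6 (10): add — endpoints in different components.
The 5th edge added is 1-7.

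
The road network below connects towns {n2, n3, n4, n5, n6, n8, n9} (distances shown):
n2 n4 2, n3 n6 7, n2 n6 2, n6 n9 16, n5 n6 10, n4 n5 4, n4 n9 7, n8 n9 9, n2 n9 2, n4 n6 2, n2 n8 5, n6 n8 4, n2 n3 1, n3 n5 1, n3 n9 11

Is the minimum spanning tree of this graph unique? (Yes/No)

Kruskal: consider edges lightest-first.
n2 n3 (1): add — endpoints in different components.
n3 n5 (1): add — endpoints in different components.
n2 n4 (2): add — endpoints in different components.
n2 n6 (2): add — endpoints in different components.
n2 n9 (2): add — endpoints in different components.
n4 n6 (2): skip — n4 and n6 already connected.
n4 n5 (4): skip — n4 and n5 already connected.
n6 n8 (4): add — endpoints in different components.
Non-tree edge n4 n6 has weight 2, equal to the heaviest edge on its tree cycle — swapping gives another MST of the same weight. Not unique.

No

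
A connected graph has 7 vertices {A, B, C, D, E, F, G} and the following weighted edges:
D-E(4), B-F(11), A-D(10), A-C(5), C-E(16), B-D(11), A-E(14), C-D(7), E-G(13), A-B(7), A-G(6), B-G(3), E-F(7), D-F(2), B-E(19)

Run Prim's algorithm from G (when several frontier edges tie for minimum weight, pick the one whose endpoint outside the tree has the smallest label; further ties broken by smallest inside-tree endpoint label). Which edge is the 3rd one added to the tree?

Grow the tree from G using Prim:
Step 1: cheapest edge leaving the tree is B-G (3); add B.
Step 2: cheapest edge leaving the tree is A-G (6); add A.
Step 3: cheapest edge leaving the tree is A-C (5); add C.
Step 4: cheapest edge leaving the tree is C-D (7); add D.
Step 5: cheapest edge leaving the tree is D-F (2); add F.
Step 6: cheapest edge leaving the tree is D-E (4); add E.
The 3rd edge added is A-C.

A-C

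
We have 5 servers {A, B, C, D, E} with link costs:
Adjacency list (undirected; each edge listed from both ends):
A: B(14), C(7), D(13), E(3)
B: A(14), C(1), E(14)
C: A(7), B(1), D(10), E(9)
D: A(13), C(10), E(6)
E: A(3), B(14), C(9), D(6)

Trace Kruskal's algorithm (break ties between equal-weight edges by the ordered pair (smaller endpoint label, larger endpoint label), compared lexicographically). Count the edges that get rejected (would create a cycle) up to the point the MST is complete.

0

Kruskal: consider edges lightest-first.
B C (1): add — endpoints in different components.
A E (3): add — endpoints in different components.
D E (6): add — endpoints in different components.
A C (7): add — endpoints in different components.
Edges rejected before the tree was complete: 0.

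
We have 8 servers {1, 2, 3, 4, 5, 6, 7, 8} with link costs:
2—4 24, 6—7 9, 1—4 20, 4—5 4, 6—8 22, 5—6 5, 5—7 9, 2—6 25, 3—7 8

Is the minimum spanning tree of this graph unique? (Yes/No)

Sort edges by weight, then run Kruskal:
4—5 (4): add — endpoints in different components.
5—6 (5): add — endpoints in different components.
3—7 (8): add — endpoints in different components.
5—7 (9): add — endpoints in different components.
6—7 (9): skip — 6 and 7 already connected.
1—4 (20): add — endpoints in different components.
6—8 (22): add — endpoints in different components.
2—4 (24): add — endpoints in different components.
Non-tree edge 6—7 has weight 9, equal to the heaviest edge on its tree cycle — swapping gives another MST of the same weight. Not unique.

No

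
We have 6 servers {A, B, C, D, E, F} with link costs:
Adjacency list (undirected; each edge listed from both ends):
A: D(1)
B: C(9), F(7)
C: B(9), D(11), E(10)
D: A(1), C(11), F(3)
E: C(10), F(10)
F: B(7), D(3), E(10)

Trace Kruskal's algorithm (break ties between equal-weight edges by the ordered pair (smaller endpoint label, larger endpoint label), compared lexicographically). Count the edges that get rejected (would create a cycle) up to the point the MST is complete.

Sort edges by weight, then run Kruskal:
A-D (1): add. Components now {A,D} {B} {C} {E} {F}
D-F (3): add. Components now {A,D,F} {B} {C} {E}
B-F (7): add. Components now {A,B,D,F} {C} {E}
B-C (9): add. Components now {A,B,C,D,F} {E}
C-E (10): add. Components now {A,B,C,D,E,F}
Edges rejected before the tree was complete: 0.

0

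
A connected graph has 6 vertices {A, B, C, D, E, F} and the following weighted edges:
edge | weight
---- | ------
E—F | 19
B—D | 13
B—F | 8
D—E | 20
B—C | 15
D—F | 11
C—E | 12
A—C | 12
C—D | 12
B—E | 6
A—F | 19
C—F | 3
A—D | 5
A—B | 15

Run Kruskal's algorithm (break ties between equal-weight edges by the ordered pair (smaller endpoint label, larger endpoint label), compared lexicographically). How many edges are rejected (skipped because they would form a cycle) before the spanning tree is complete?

0

Kruskal's algorithm — process edges by increasing weight (ties by edge label):
C—F (3): add. Components now {A} {B} {C,F} {D} {E}
A—D (5): add. Components now {A,D} {B} {C,F} {E}
B—E (6): add. Components now {A,D} {B,E} {C,F}
B—F (8): add. Components now {A,D} {B,C,E,F}
D—F (11): add. Components now {A,B,C,D,E,F}
Edges rejected before the tree was complete: 0.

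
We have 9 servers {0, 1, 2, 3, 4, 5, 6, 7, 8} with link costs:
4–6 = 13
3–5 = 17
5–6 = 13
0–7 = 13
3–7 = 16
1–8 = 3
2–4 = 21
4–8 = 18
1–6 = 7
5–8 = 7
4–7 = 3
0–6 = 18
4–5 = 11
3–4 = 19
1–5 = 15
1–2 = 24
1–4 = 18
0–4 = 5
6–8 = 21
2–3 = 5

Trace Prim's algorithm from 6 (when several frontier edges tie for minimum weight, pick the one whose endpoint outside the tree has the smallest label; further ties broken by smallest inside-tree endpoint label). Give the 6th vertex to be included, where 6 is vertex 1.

7

Prim's algorithm from 6:
Step 1: cheapest edge leaving the tree is 1–6 (7); add 1.
Step 2: cheapest edge leaving the tree is 1–8 (3); add 8.
Step 3: cheapest edge leaving the tree is 5–8 (7); add 5.
Step 4: cheapest edge leaving the tree is 4–5 (11); add 4.
Step 5: cheapest edge leaving the tree is 4–7 (3); add 7.
Step 6: cheapest edge leaving the tree is 0–4 (5); add 0.
Step 7: cheapest edge leaving the tree is 3–7 (16); add 3.
Step 8: cheapest edge leaving the tree is 2–3 (5); add 2.
Vertex order: 6, 1, 8, 5, 4, 7, 0, 3, 2. The 6th vertex is 7.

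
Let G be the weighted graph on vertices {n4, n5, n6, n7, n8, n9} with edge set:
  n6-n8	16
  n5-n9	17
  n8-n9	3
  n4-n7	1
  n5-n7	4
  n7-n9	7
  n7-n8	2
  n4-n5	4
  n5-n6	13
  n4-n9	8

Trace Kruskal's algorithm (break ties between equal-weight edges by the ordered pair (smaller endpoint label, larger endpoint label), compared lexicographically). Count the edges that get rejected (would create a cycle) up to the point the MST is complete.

Kruskal: consider edges lightest-first.
n4-n7 (1): add. Components now {n6} {n8} {n9} {n4,n7} {n5}
n7-n8 (2): add. Components now {n6} {n4,n7,n8} {n9} {n5}
n8-n9 (3): add. Components now {n6} {n4,n7,n8,n9} {n5}
n4-n5 (4): add. Components now {n6} {n4,n5,n7,n8,n9}
n5-n7 (4): skip — n7 and n5 already connected.
n7-n9 (7): skip — n9 and n7 already connected.
n4-n9 (8): skip — n9 and n4 already connected.
n5-n6 (13): add. Components now {n4,n5,n6,n7,n8,n9}
Edges rejected before the tree was complete: 3.

3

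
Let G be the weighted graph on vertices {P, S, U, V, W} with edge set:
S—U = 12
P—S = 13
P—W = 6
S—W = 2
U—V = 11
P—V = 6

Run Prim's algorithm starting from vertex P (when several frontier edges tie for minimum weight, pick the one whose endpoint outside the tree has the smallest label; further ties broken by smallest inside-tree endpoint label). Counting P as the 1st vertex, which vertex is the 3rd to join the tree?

W

Prim, starting at P.
Step 1: cheapest edge leaving the tree is P—V (6); add V.
Step 2: cheapest edge leaving the tree is P—W (6); add W.
Step 3: cheapest edge leaving the tree is S—W (2); add S.
Step 4: cheapest edge leaving the tree is U—V (11); add U.
Vertex order: P, V, W, S, U. The 3rd vertex is W.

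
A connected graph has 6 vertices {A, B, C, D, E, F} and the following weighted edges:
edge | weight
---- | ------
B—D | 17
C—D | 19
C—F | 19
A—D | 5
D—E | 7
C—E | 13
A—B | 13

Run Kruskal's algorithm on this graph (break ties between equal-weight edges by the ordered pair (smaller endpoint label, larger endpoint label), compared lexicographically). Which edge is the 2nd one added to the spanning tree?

D-E

Kruskal's algorithm — process edges by increasing weight (ties by edge label):
A—D (5): add — endpoints in different components.
D—E (7): add — endpoints in different components.
A—B (13): add — endpoints in different components.
C—E (13): add — endpoints in different components.
B—D (17): skip — B and D already connected.
C—D (19): skip — C and D already connected.
C—F (19): add — endpoints in different components.
The 2nd edge added is D—E.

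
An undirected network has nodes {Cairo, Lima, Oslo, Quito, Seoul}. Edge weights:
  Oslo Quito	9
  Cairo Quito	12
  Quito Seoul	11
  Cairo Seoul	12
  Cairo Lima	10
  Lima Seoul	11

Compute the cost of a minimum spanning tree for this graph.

Grow the tree from Oslo using Prim:
Step 1: frontier [Oslo Quito 9] → take Oslo Quito (9); add Quito.
Step 2: frontier [Quito Seoul 11, Cairo Quito 12] → take Quito Seoul (11); add Seoul.
Step 3: frontier [Cairo Quito 12, Lima Seoul 11, Cairo Seoul 12] → take Lima Seoul (11); add Lima.
Step 4: frontier [Cairo Lima 10, Cairo Quito 12, Cairo Seoul 12] → take Cairo Lima (10); add Cairo.
MST edges: Oslo Quito, Quito Seoul, Lima Seoul, Cairo Lima; total weight 9+11+11+10 = 41.

41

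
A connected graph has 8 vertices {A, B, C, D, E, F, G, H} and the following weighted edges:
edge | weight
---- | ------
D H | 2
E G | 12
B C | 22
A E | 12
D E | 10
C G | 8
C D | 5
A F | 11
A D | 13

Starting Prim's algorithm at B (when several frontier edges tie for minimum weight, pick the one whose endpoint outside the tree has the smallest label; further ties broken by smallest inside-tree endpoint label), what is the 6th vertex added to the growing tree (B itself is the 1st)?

Grow the tree from B using Prim:
Step 1: frontier [B C 22] → take B C (22); add C.
Step 2: frontier [C D 5, C G 8] → take C D (5); add D.
Step 3: frontier [C G 8, D H 2, D E 10, A D 13] → take D H (2); add H.
Step 4: frontier [C G 8, D E 10, A D 13] → take C G (8); add G.
Step 5: frontier [D E 10, A D 13, E G 12] → take D E (10); add E.
Step 6: frontier [A D 13, A E 12] → take A E (12); add A.
Step 7: frontier [A F 11] → take A F (11); add F.
Vertex order: B, C, D, H, G, E, A, F. The 6th vertex is E.

E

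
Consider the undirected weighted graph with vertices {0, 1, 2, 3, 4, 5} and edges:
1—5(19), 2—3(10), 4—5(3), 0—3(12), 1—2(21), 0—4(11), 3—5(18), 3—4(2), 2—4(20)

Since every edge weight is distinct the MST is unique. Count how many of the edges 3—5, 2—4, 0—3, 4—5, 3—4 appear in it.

2

Kruskal: consider edges lightest-first.
3—4 (2): add. Components now {0} {1} {2} {3,4} {5}
4—5 (3): add. Components now {0} {1} {2} {3,4,5}
2—3 (10): add. Components now {0} {1} {2,3,4,5}
0—4 (11): add. Components now {0,2,3,4,5} {1}
0—3 (12): skip — 0 and 3 already connected.
3—5 (18): skip — 3 and 5 already connected.
1—5 (19): add. Components now {0,1,2,3,4,5}
MST edge set: {3—4, 4—5, 2—3, 0—4, 1—5}.
Of the listed edges, {4—5, 3—4} are in the MST → 2.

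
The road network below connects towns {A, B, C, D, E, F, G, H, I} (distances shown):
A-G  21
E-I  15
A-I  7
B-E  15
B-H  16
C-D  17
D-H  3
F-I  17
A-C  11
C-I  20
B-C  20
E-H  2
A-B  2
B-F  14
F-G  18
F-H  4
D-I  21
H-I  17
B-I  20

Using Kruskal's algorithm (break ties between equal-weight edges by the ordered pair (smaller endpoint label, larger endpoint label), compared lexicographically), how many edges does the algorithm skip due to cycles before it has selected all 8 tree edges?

Sort edges by weight, then run Kruskal:
A-B (2): add — endpoints in different components.
E-H (2): add — endpoints in different components.
D-H (3): add — endpoints in different components.
F-H (4): add — endpoints in different components.
A-I (7): add — endpoints in different components.
A-C (11): add — endpoints in different components.
B-F (14): add — endpoints in different components.
B-E (15): skip — B and E already connected.
E-I (15): skip — E and I already connected.
B-H (16): skip — B and H already connected.
C-D (17): skip — C and D already connected.
F-I (17): skip — F and I already connected.
H-I (17): skip — H and I already connected.
F-G (18): add — endpoints in different components.
Edges rejected before the tree was complete: 6.

6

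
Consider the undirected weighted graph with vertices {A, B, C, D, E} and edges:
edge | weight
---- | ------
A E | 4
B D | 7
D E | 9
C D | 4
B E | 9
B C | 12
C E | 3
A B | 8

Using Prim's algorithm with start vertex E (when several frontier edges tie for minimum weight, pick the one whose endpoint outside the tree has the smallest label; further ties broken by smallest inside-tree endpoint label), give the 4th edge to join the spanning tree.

B-D

Grow the tree from E using Prim:
Step 1: frontier [C E 3, A E 4, B E 9, D E 9] → take C E (3); add C.
Step 2: frontier [C D 4, B C 12, A E 4, B E 9, D E 9] → take A E (4); add A.
Step 3: frontier [A B 8, C D 4, B C 12, B E 9, D E 9] → take C D (4); add D.
Step 4: frontier [A B 8, B C 12, B D 7, B E 9] → take B D (7); add B.
The 4th edge added is B D.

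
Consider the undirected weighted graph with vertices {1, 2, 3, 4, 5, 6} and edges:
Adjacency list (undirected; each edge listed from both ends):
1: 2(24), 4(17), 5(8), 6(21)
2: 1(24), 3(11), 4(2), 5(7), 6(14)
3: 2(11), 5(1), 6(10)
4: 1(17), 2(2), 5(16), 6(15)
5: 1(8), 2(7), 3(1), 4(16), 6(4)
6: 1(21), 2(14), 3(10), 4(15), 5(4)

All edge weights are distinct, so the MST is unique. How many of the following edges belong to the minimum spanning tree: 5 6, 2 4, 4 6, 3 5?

3

Kruskal: consider edges lightest-first.
3 5 (1): add — endpoints in different components.
2 4 (2): add — endpoints in different components.
5 6 (4): add — endpoints in different components.
2 5 (7): add — endpoints in different components.
1 5 (8): add — endpoints in different components.
MST edge set: {3 5, 2 4, 5 6, 2 5, 1 5}.
Of the listed edges, {5 6, 2 4, 3 5} are in the MST → 3.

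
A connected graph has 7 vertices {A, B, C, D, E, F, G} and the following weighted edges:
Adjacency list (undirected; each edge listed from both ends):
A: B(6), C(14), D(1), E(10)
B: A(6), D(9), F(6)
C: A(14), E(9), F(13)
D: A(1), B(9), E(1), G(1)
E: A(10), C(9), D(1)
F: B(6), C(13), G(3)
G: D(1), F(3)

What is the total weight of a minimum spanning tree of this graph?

21

Kruskal's algorithm — process edges by increasing weight (ties by edge label):
A–D (1): add — endpoints in different components.
D–E (1): add — endpoints in different components.
D–G (1): add — endpoints in different components.
F–G (3): add — endpoints in different components.
A–B (6): add — endpoints in different components.
B–F (6): skip — B and F already connected.
B–D (9): skip — B and D already connected.
C–E (9): add — endpoints in different components.
MST edges: A–D, D–E, D–G, F–G, A–B, C–E; total weight 1+1+1+3+6+9 = 21.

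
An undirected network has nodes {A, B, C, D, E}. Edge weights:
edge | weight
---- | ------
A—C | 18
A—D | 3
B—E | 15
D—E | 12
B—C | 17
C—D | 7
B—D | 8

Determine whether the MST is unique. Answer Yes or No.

Sort edges by weight, then run Kruskal:
A—D (3): add — endpoints in different components.
C—D (7): add — endpoints in different components.
B—D (8): add — endpoints in different components.
D—E (12): add — endpoints in different components.
Every non-tree edge has weight strictly greater than the heaviest edge on the tree path between its endpoints, so the MST is unique.

Yes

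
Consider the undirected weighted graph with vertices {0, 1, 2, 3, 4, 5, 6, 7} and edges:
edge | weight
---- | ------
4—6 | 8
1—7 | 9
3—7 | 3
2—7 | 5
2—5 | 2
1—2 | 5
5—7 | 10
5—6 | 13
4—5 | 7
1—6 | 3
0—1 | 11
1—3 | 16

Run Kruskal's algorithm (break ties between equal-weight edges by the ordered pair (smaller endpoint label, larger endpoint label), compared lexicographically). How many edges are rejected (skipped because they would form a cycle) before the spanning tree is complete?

Kruskal: consider edges lightest-first.
2—5 (2): add — endpoints in different components.
1—6 (3): add — endpoints in different components.
3—7 (3): add — endpoints in different components.
1—2 (5): add — endpoints in different components.
2—7 (5): add — endpoints in different components.
4—5 (7): add — endpoints in different components.
4—6 (8): skip — 4 and 6 already connected.
1—7 (9): skip — 1 and 7 already connected.
5—7 (10): skip — 5 and 7 already connected.
0—1 (11): add — endpoints in different components.
Edges rejected before the tree was complete: 3.

3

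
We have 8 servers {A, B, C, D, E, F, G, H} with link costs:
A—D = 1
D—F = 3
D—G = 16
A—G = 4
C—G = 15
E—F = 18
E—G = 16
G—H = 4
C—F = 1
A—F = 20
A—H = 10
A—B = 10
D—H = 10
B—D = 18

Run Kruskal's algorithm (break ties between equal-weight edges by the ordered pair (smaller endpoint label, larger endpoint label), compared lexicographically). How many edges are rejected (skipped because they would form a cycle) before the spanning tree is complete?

4

Kruskal: consider edges lightest-first.
A—D (1): add — endpoints in different components.
C—F (1): add — endpoints in different components.
D—F (3): add — endpoints in different components.
A—G (4): add — endpoints in different components.
G—H (4): add — endpoints in different components.
A—B (10): add — endpoints in different components.
A—H (10): skip — A and H already connected.
D—H (10): skip — D and H already connected.
C—G (15): skip — C and G already connected.
D—G (16): skip — D and G already connected.
E—G (16): add — endpoints in different components.
Edges rejected before the tree was complete: 4.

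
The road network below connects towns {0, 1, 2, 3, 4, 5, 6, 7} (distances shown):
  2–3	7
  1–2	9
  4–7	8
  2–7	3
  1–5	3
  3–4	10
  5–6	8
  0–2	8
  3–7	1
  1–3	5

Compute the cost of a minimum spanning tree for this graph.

Prim's algorithm from 7:
Step 1: cheapest edge leaving the tree is 3–7 (1); add 3.
Step 2: cheapest edge leaving the tree is 2–7 (3); add 2.
Step 3: cheapest edge leaving the tree is 1–3 (5); add 1.
Step 4: cheapest edge leaving the tree is 1–5 (3); add 5.
Step 5: cheapest edge leaving the tree is 0–2 (8); add 0.
Step 6: cheapest edge leaving the tree is 4–7 (8); add 4.
Step 7: cheapest edge leaving the tree is 5–6 (8); add 6.
MST edges: 3–7, 2–7, 1–3, 1–5, 0–2, 4–7, 5–6; total weight 1+3+5+3+8+8+8 = 36.

36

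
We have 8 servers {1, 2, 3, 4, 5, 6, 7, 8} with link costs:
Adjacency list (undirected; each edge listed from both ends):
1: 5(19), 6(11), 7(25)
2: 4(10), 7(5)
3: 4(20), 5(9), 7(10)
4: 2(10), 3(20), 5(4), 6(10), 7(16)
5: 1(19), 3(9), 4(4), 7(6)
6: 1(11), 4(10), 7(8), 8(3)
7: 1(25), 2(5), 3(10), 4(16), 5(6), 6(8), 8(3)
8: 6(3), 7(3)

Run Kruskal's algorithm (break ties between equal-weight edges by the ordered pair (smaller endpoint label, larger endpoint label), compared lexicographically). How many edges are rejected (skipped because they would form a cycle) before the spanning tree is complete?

Sort edges by weight, then run Kruskal:
6-8 (3): add — endpoints in different components.
7-8 (3): add — endpoints in different components.
4-5 (4): add — endpoints in different components.
2-7 (5): add — endpoints in different components.
5-7 (6): add — endpoints in different components.
6-7 (8): skip — 6 and 7 already connected.
3-5 (9): add — endpoints in different components.
2-4 (10): skip — 2 and 4 already connected.
3-7 (10): skip — 3 and 7 already connected.
4-6 (10): skip — 4 and 6 already connected.
1-6 (11): add — endpoints in different components.
Edges rejected before the tree was complete: 4.

4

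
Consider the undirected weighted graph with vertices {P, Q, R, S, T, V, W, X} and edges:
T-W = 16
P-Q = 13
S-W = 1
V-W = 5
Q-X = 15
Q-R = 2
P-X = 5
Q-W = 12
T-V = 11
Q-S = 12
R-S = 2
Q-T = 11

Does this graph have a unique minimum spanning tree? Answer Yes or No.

No

Kruskal's algorithm — process edges by increasing weight (ties by edge label):
S-W (1): add — endpoints in different components.
Q-R (2): add — endpoints in different components.
R-S (2): add — endpoints in different components.
P-X (5): add — endpoints in different components.
V-W (5): add — endpoints in different components.
Q-T (11): add — endpoints in different components.
T-V (11): skip — V and T already connected.
Q-S (12): skip — Q and S already connected.
Q-W (12): skip — W and Q already connected.
P-Q (13): add — endpoints in different components.
Non-tree edge T-V has weight 11, equal to the heaviest edge on its tree cycle — swapping gives another MST of the same weight. Not unique.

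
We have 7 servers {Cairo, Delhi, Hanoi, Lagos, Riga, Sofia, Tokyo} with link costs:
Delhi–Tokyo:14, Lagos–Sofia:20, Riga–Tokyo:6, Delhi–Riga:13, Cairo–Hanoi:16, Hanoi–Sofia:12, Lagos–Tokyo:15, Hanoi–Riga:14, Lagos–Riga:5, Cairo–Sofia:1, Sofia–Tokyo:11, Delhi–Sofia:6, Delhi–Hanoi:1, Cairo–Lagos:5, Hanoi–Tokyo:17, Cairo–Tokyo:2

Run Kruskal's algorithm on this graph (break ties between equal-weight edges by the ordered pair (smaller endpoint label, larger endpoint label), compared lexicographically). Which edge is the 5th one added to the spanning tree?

Sort edges by weight, then run Kruskal:
Cairo–Sofia (1): add. Components now {Delhi} {Tokyo} {Cairo,Sofia} {Hanoi} {Riga} {Lagos}
Delhi–Hanoi (1): add. Components now {Delhi,Hanoi} {Tokyo} {Cairo,Sofia} {Riga} {Lagos}
Cairo–Tokyo (2): add. Components now {Delhi,Hanoi} {Cairo,Sofia,Tokyo} {Riga} {Lagos}
Cairo–Lagos (5): add. Components now {Delhi,Hanoi} {Cairo,Lagos,Sofia,Tokyo} {Riga}
Lagos–Riga (5): add. Components now {Delhi,Hanoi} {Cairo,Lagos,Riga,Sofia,Tokyo}
Delhi–Sofia (6): add. Components now {Cairo,Delhi,Hanoi,Lagos,Riga,Sofia,Tokyo}
The 5th edge added is Lagos–Riga.

Lagos-Riga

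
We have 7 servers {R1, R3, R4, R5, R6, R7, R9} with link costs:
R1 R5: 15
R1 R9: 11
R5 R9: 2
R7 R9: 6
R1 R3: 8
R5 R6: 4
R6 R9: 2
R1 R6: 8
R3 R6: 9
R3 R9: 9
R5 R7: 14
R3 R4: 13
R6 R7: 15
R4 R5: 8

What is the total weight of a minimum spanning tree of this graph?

34

Prim, starting at R4.
Step 1: frontier [R4 R5 8, R3 R4 13] → take R4 R5 (8); add R5.
Step 2: frontier [R3 R4 13, R5 R9 2, R5 R6 4, R5 R7 14, R1 R5 15] → take R5 R9 (2); add R9.
Step 3: frontier [R3 R4 13, R5 R6 4, R5 R7 14, R1 R5 15, R6 R9 2, R7 R9 6, R3 R9 9, R1 R9 11] → take R6 R9 (2); add R6.
Step 4: frontier [R3 R4 13, R5 R7 14, R1 R5 15, R1 R6 8, R3 R6 9, R6 R7 15, R7 R9 6, R3 R9 9, R1 R9 11] → take R7 R9 (6); add R7.
Step 5: frontier [R3 R4 13, R1 R5 15, R1 R6 8, R3 R6 9, R3 R9 9, R1 R9 11] → take R1 R6 (8); add R1.
Step 6: frontier [R1 R3 8, R3 R4 13, R3 R6 9, R3 R9 9] → take R1 R3 (8); add R3.
MST edges: R4 R5, R5 R9, R6 R9, R7 R9, R1 R6, R1 R3; total weight 8+2+2+6+8+8 = 34.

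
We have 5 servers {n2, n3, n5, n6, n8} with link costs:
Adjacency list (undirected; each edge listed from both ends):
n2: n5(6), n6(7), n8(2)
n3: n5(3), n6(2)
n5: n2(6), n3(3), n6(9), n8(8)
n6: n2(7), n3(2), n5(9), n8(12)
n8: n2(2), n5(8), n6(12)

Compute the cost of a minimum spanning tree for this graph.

13

Prim, starting at n5.
Step 1: frontier [n3 n5 3, n2 n5 6, n5 n8 8, n5 n6 9] → take n3 n5 (3); add n3.
Step 2: frontier [n3 n6 2, n2 n5 6, n5 n8 8, n5 n6 9] → take n3 n6 (2); add n6.
Step 3: frontier [n2 n5 6, n5 n8 8, n2 n6 7, n6 n8 12] → take n2 n5 (6); add n2.
Step 4: frontier [n2 n8 2, n5 n8 8, n6 n8 12] → take n2 n8 (2); add n8.
MST edges: n3 n5, n3 n6, n2 n5, n2 n8; total weight 3+2+6+2 = 13.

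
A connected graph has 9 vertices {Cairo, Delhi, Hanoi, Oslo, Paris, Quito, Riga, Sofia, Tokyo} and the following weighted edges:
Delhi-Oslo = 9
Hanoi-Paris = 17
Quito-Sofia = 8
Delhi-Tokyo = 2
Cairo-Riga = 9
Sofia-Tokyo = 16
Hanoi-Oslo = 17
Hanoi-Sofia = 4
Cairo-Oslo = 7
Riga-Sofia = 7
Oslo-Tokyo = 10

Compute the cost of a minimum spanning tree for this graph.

63

Prim's algorithm from Quito:
Step 1: frontier [Quito-Sofia 8] → take Quito-Sofia (8); add Sofia.
Step 2: frontier [Hanoi-Sofia 4, Riga-Sofia 7, Sofia-Tokyo 16] → take Hanoi-Sofia (4); add Hanoi.
Step 3: frontier [Hanoi-Oslo 17, Hanoi-Paris 17, Riga-Sofia 7, Sofia-Tokyo 16] → take Riga-Sofia (7); add Riga.
Step 4: frontier [Hanoi-Oslo 17, Hanoi-Paris 17, Cairo-Riga 9, Sofia-Tokyo 16] → take Cairo-Riga (9); add Cairo.
Step 5: frontier [Cairo-Oslo 7, Hanoi-Oslo 17, Hanoi-Paris 17, Sofia-Tokyo 16] → take Cairo-Oslo (7); add Oslo.
Step 6: frontier [Hanoi-Paris 17, Delhi-Oslo 9, Oslo-Tokyo 10, Sofia-Tokyo 16] → take Delhi-Oslo (9); add Delhi.
Step 7: frontier [Delhi-Tokyo 2, Hanoi-Paris 17, Oslo-Tokyo 10, Sofia-Tokyo 16] → take Delhi-Tokyo (2); add Tokyo.
Step 8: frontier [Hanoi-Paris 17] → take Hanoi-Paris (17); add Paris.
MST edges: Quito-Sofia, Hanoi-Sofia, Riga-Sofia, Cairo-Riga, Cairo-Oslo, Delhi-Oslo, Delhi-Tokyo, Hanoi-Paris; total weight 8+4+7+9+7+9+2+17 = 63.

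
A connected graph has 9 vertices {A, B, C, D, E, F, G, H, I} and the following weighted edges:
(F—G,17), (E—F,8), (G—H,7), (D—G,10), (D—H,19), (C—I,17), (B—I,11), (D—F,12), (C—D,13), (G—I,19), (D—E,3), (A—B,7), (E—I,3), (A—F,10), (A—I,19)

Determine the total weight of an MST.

61

Prim's algorithm from A:
Step 1: cheapest edge leaving the tree is A—B (7); add B.
Step 2: cheapest edge leaving the tree is A—F (10); add F.
Step 3: cheapest edge leaving the tree is E—F (8); add E.
Step 4: cheapest edge leaving the tree is D—E (3); add D.
Step 5: cheapest edge leaving the tree is E—I (3); add I.
Step 6: cheapest edge leaving the tree is D—G (10); add G.
Step 7: cheapest edge leaving the tree is G—H (7); add H.
Step 8: cheapest edge leaving the tree is C—D (13); add C.
MST edges: A—B, A—F, E—F, D—E, E—I, D—G, G—H, C—D; total weight 7+10+8+3+3+10+7+13 = 61.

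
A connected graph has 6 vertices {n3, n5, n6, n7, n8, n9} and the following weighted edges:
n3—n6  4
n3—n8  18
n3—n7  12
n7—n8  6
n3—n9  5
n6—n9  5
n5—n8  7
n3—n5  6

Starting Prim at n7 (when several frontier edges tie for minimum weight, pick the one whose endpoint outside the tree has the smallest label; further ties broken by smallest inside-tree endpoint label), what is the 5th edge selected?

Prim, starting at n7.
Step 1: cheapest edge leaving the tree is n7—n8 (6); add n8.
Step 2: cheapest edge leaving the tree is n5—n8 (7); add n5.
Step 3: cheapest edge leaving the tree is n3—n5 (6); add n3.
Step 4: cheapest edge leaving the tree is n3—n6 (4); add n6.
Step 5: cheapest edge leaving the tree is n3—n9 (5); add n9.
The 5th edge added is n3—n9.

n3-n9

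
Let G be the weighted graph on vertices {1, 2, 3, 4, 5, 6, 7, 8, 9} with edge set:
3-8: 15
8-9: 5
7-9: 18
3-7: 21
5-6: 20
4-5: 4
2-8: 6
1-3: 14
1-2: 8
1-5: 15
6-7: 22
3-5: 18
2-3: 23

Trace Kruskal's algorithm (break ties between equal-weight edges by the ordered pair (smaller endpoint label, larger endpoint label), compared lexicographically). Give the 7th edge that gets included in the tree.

7-9

Sort edges by weight, then run Kruskal:
4-5 (4): add — endpoints in different components.
8-9 (5): add — endpoints in different components.
2-8 (6): add — endpoints in different components.
1-2 (8): add — endpoints in different components.
1-3 (14): add — endpoints in different components.
1-5 (15): add — endpoints in different components.
3-8 (15): skip — 3 and 8 already connected.
3-5 (18): skip — 3 and 5 already connected.
7-9 (18): add — endpoints in different components.
5-6 (20): add — endpoints in different components.
The 7th edge added is 7-9.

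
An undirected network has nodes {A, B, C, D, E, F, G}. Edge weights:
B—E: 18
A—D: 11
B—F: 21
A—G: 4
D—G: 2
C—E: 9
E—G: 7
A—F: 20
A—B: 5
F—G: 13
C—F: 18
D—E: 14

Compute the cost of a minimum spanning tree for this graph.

Grow the tree from F using Prim:
Step 1: frontier [F—G 13, C—F 18, A—F 20, B—F 21] → take F—G (13); add G.
Step 2: frontier [C—F 18, A—F 20, B—F 21, D—G 2, A—G 4, E—G 7] → take D—G (2); add D.
Step 3: frontier [A—D 11, D—E 14, C—F 18, A—F 20, B—F 21, A—G 4, E—G 7] → take A—G (4); add A.
Step 4: frontier [A—B 5, D—E 14, C—F 18, B—F 21, E—G 7] → take A—B (5); add B.
Step 5: frontier [B—E 18, D—E 14, C—F 18, E—G 7] → take E—G (7); add E.
Step 6: frontier [C—E 9, C—F 18] → take C—E (9); add C.
MST edges: F—G, D—G, A—G, A—B, E—G, C—E; total weight 13+2+4+5+7+9 = 40.

40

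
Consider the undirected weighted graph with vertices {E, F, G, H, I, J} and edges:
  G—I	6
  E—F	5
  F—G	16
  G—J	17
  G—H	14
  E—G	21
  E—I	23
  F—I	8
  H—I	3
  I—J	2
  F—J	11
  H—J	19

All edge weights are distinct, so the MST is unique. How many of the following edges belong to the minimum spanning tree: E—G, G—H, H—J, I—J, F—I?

2

Kruskal: consider edges lightest-first.
I—J (2): add — endpoints in different components.
H—I (3): add — endpoints in different components.
E—F (5): add — endpoints in different components.
G—I (6): add — endpoints in different components.
F—I (8): add — endpoints in different components.
MST edge set: {I—J, H—I, E—F, G—I, F—I}.
Of the listed edges, {I—J, F—I} are in the MST → 2.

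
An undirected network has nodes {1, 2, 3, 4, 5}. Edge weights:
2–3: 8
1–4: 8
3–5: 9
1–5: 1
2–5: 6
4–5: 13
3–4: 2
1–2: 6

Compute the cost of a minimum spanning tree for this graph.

Sort edges by weight, then run Kruskal:
1–5 (1): add. Components now {1,5} {2} {3} {4}
3–4 (2): add. Components now {1,5} {2} {3,4}
1–2 (6): add. Components now {1,2,5} {3,4}
2–5 (6): skip — 2 and 5 already connected.
1–4 (8): add. Components now {1,2,3,4,5}
MST edges: 1–5, 3–4, 1–2, 1–4; total weight 1+2+6+8 = 17.

17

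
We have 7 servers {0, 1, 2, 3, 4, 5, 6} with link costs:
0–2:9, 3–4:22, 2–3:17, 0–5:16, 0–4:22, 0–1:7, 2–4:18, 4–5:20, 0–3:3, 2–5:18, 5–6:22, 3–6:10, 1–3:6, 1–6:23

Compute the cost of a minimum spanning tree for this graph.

Prim, starting at 5.
Step 1: frontier [0–5 16, 2–5 18, 4–5 20, 5–6 22] → take 0–5 (16); add 0.
Step 2: frontier [0–3 3, 0–1 7, 0–2 9, 0–4 22, 2–5 18, 4–5 20, 5–6 22] → take 0–3 (3); add 3.
Step 3: frontier [0–1 7, 0–2 9, 0–4 22, 1–3 6, 3–6 10, 2–3 17, 3–4 22, 2–5 18, 4–5 20, 5–6 22] → take 1–3 (6); add 1.
Step 4: frontier [0–2 9, 0–4 22, 1–6 23, 3–6 10, 2–3 17, 3–4 22, 2–5 18, 4–5 20, 5–6 22] → take 0–2 (9); add 2.
Step 5: frontier [0–4 22, 1–6 23, 2–4 18, 3–6 10, 3–4 22, 4–5 20, 5–6 22] → take 3–6 (10); add 6.
Step 6: frontier [0–4 22, 2–4 18, 3–4 22, 4–5 20] → take 2–4 (18); add 4.
MST edges: 0–5, 0–3, 1–3, 0–2, 3–6, 2–4; total weight 16+3+6+9+10+18 = 62.

62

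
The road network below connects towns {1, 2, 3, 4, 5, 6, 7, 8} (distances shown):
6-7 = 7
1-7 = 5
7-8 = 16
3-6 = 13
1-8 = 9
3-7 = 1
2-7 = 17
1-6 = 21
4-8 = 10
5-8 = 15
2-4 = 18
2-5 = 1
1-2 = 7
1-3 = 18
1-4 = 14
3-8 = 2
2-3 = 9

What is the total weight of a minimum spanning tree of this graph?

33

Grow the tree from 3 using Prim:
Step 1: cheapest edge leaving the tree is 3-7 (1); add 7.
Step 2: cheapest edge leaving the tree is 3-8 (2); add 8.
Step 3: cheapest edge leaving the tree is 1-7 (5); add 1.
Step 4: cheapest edge leaving the tree is 1-2 (7); add 2.
Step 5: cheapest edge leaving the tree is 2-5 (1); add 5.
Step 6: cheapest edge leaving the tree is 6-7 (7); add 6.
Step 7: cheapest edge leaving the tree is 4-8 (10); add 4.
MST edges: 3-7, 3-8, 1-7, 1-2, 2-5, 6-7, 4-8; total weight 1+2+5+7+1+7+10 = 33.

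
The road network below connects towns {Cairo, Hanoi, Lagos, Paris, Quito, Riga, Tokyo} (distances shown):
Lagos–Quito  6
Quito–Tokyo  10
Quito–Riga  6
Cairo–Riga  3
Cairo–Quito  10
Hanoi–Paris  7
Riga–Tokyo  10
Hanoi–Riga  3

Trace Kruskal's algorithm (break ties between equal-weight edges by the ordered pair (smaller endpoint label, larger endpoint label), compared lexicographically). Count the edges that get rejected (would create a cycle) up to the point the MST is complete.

Kruskal: consider edges lightest-first.
Cairo–Riga (3): add — endpoints in different components.
Hanoi–Riga (3): add — endpoints in different components.
Lagos–Quito (6): add — endpoints in different components.
Quito–Riga (6): add — endpoints in different components.
Hanoi–Paris (7): add — endpoints in different components.
Cairo–Quito (10): skip — Cairo and Quito already connected.
Quito–Tokyo (10): add — endpoints in different components.
Edges rejected before the tree was complete: 1.

1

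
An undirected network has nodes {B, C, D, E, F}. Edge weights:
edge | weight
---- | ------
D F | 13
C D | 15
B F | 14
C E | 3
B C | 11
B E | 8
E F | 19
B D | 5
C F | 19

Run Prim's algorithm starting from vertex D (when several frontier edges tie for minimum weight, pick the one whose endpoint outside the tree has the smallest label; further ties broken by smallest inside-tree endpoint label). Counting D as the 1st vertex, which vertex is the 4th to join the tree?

Prim's algorithm from D:
Step 1: cheapest edge leaving the tree is B D (5); add B.
Step 2: cheapest edge leaving the tree is B E (8); add E.
Step 3: cheapest edge leaving the tree is C E (3); add C.
Step 4: cheapest edge leaving the tree is D F (13); add F.
Vertex order: D, B, E, C, F. The 4th vertex is C.

C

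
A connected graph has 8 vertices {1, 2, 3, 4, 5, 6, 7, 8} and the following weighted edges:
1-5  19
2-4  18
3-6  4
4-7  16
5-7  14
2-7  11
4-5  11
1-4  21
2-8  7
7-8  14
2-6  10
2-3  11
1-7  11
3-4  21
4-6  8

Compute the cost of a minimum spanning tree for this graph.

62

Kruskal: consider edges lightest-first.
3-6 (4): add — endpoints in different components.
2-8 (7): add — endpoints in different components.
4-6 (8): add — endpoints in different components.
2-6 (10): add — endpoints in different components.
1-7 (11): add — endpoints in different components.
2-3 (11): skip — 2 and 3 already connected.
2-7 (11): add — endpoints in different components.
4-5 (11): add — endpoints in different components.
MST edges: 3-6, 2-8, 4-6, 2-6, 1-7, 2-7, 4-5; total weight 4+7+8+10+11+11+11 = 62.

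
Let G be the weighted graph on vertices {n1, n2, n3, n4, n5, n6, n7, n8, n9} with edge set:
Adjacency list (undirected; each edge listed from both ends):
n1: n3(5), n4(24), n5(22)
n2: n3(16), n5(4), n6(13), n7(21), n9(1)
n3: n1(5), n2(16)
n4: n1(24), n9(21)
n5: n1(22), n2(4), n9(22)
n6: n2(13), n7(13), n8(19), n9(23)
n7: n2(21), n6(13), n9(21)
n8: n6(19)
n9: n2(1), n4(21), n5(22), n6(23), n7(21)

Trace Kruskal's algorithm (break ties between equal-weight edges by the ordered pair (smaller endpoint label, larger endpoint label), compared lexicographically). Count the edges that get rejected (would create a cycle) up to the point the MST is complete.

1

Sort edges by weight, then run Kruskal:
n2 n9 (1): add — endpoints in different components.
n2 n5 (4): add — endpoints in different components.
n1 n3 (5): add — endpoints in different components.
n2 n6 (13): add — endpoints in different components.
n6 n7 (13): add — endpoints in different components.
n2 n3 (16): add — endpoints in different components.
n6 n8 (19): add — endpoints in different components.
n2 n7 (21): skip — n2 and n7 already connected.
n4 n9 (21): add — endpoints in different components.
Edges rejected before the tree was complete: 1.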